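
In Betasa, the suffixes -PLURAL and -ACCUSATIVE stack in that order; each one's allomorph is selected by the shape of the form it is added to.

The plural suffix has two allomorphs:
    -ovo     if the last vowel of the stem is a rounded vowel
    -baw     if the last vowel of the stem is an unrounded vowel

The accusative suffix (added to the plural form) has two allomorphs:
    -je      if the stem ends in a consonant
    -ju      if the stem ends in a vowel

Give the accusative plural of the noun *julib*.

julibbawje

Since the last vowel of *julib* is /i/ (an unrounded vowel), it takes -baw, giving *julibbaw*.
The plural form *julibbaw* — final sound /w/ (a consonant) → -je → *julibbawje*.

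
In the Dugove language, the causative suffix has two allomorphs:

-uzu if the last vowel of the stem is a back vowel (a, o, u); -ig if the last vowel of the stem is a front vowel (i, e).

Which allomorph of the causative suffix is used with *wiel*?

-ig

The last vowel of *wiel* is /e/, which is a front vowel, so the suffix is -ig.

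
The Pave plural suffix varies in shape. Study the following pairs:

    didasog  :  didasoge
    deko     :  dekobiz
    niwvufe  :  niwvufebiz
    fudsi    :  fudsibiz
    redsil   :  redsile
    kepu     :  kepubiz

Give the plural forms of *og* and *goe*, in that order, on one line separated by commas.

The suffix is conditioned by the final sound: -e when the stem ends in a consonant (*didasog*, *redsil*); -biz when the stem ends in a vowel (*deko*, *niwvufe*, *fudsi*, *kepu*).
The final sound of *og* is /g/, which is a consonant, so the suffix is -e, giving *oge*.
Since the final sound of *goe* is /e/ (a vowel), it takes -biz, giving *goebiz*.

oge, goebiz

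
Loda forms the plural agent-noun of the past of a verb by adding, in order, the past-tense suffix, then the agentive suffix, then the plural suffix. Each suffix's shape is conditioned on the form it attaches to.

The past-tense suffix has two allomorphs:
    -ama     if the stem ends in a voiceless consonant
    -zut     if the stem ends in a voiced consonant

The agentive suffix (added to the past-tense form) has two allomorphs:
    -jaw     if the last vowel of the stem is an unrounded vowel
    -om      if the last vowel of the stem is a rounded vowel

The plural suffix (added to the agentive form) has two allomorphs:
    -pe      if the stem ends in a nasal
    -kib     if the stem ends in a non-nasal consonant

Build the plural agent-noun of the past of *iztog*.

*iztog*: final consonant = /g/, voiced → -zut → *iztogzut*.
The past-tense form *iztogzut*: last vowel = /u/, a rounded vowel → -om → *iztogzutom*.
The agentive form *iztogzutom* — final consonant /m/ (a nasal) → -pe → *iztogzutompe*.

iztogzutompe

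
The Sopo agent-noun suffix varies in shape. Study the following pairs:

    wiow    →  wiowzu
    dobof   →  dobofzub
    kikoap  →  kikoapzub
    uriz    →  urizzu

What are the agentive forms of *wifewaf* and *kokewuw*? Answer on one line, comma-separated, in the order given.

The alternation tracks the final consonant of the stem — -zub when the stem ends in a voiceless consonant (*dobof*, *kikoap*); -zu when the stem ends in a voiced consonant (*wiow*, *uriz*).
*wifewaf*: final consonant = /f/, voiceless → -zub → *wifewafzub*.
Since the final consonant of *kokewuw* is /w/ (voiced), it takes -zu, giving *kokewuwzu*.

wifewafzub, kokewuwzu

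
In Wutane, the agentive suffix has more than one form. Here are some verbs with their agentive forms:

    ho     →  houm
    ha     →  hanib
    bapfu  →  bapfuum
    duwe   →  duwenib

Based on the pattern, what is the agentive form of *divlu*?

The pattern is rounding harmony: -um when the last vowel of the stem is a rounded vowel (*ho*, *bapfu*); -nib when the last vowel of the stem is an unrounded vowel (*ha*, *duwe*).
The last vowel of *divlu* is /u/, which is a rounded vowel, so the suffix is -um, giving *divluum*.

divluum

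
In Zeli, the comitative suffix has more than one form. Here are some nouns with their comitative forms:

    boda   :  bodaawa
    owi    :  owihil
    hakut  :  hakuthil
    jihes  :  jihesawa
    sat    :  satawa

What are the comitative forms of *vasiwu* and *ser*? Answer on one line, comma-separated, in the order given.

vasiwuhil, serawa

The suffix is conditioned by the last vowel: -hil when the last vowel of the stem is a high vowel (*owi*, *hakut*); -awa when the last vowel of the stem is a non-high vowel (*boda*, *jihes*, *sat*).
Since the last vowel of *vasiwu* is /u/ (a high vowel), it takes -hil, giving *vasiwuhil*.
*ser*: last vowel = /e/, a non-high vowel → -awa → *serawa*.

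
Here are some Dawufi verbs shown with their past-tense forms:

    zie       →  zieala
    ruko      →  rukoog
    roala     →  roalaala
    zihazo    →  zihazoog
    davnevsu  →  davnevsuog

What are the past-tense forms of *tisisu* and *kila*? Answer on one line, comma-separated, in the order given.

The pattern is rounding harmony: -og when the last vowel of the stem is a rounded vowel (*ruko*, *zihazo*, *davnevsu*); -ala when the last vowel of the stem is an unrounded vowel (*zie*, *roala*).
*tisisu*: last vowel = /u/, a rounded vowel → -og → *tisisuog*.
*kila* — last vowel /a/ (an unrounded vowel) → -ala → *kilaala*.

tisisuog, kilaala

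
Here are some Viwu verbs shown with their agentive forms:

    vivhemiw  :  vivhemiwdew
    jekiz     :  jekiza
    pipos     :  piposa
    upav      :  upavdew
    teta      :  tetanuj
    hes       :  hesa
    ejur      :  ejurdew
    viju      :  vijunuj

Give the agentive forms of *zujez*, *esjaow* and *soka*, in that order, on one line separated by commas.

zujeza, esjaowdew, sokanuj

The alternation tracks the final sound of the stem — -a when the stem ends in a sibilant (*jekiz*, *pipos*, *hes*); -dew when the stem ends in a non-sibilant consonant (*vivhemiw*, *upav*, *ejur*); -nuj when the stem ends in a vowel (*teta*, *viju*).
*zujez* — final sound /z/ (a sibilant) → -a → *zujeza*.
*esjaow* — final sound /w/ (a non-sibilant consonant) → -dew → *esjaowdew*.
*soka* — final sound /a/ (a vowel) → -nuj → *sokanuj*.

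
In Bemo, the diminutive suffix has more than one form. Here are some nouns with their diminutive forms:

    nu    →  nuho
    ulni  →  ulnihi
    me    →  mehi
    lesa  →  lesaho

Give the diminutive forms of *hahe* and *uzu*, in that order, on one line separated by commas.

Looking at the last vowel of each stem: -hi when the last vowel of the stem is a front vowel (*ulni*, *me*); -ho when the last vowel of the stem is a back vowel (*nu*, *lesa*).
*hahe* — last vowel /e/ (a front vowel) → -hi → *hahehi*.
Since the last vowel of *uzu* is /u/ (a back vowel), it takes -ho, giving *uzuho*.

hahehi, uzuho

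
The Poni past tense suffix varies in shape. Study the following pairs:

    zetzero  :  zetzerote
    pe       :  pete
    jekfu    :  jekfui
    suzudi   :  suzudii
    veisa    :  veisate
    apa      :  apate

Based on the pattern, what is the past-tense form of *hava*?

The pattern is height harmony: -i when the last vowel of the stem is a high vowel (*jekfu*, *suzudi*); -te when the last vowel of the stem is a non-high vowel (*zetzero*, *pe*, *veisa*, *apa*).
The last vowel of *hava* is /a/, which is a non-high vowel, so the suffix is -te, giving *havate*.

havate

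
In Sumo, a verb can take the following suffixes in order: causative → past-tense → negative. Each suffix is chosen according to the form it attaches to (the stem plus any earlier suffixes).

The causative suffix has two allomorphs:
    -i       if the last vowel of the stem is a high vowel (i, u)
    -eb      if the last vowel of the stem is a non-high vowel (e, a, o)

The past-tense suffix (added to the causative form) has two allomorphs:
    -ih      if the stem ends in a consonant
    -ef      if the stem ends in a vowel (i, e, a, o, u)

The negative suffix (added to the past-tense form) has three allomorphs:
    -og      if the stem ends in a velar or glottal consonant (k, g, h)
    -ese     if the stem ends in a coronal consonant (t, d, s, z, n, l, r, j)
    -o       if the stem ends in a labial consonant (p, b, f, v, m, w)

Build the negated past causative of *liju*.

lijuiefo

*liju*: last vowel = /u/, a high vowel → -i → *lijui*.
The causative form *lijui*: final sound = /i/, a vowel → -ef → *lijuief*.
Since the final consonant of the past-tense form *lijuief* is /f/ (labial), it takes -o, giving *lijuiefo*.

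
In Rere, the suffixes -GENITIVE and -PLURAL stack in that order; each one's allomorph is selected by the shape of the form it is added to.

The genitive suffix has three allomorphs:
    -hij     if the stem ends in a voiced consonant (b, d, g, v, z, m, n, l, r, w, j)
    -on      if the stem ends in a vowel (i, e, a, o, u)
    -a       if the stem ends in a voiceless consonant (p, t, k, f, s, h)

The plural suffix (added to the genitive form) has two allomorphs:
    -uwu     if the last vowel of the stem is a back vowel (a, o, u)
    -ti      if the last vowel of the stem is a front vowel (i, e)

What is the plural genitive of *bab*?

babhijti

*bab* — final sound /b/ (a voiced consonant) → -hij → *babhij*.
The last vowel of the genitive form *babhij* is /i/, which is a front vowel, so the plural suffix is -ti, giving *babhijti*.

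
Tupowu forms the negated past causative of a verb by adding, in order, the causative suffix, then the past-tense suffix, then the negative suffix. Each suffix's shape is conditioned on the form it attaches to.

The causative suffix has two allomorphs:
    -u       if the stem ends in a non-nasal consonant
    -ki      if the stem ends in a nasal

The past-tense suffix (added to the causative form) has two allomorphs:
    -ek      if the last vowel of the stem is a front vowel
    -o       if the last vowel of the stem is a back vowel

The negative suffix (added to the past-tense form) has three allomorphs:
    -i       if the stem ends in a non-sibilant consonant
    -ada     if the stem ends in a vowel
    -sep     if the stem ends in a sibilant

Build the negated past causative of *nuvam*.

*nuvam* — final consonant /m/ (a nasal) → -ki → *nuvamki*.
Since the last vowel of the causative form *nuvamki* is /i/ (a front vowel), it takes -ek, giving *nuvamkiek*.
Since the final sound of the past-tense form *nuvamkiek* is /k/ (a non-sibilant consonant), it takes -i, giving *nuvamkieki*.

nuvamkieki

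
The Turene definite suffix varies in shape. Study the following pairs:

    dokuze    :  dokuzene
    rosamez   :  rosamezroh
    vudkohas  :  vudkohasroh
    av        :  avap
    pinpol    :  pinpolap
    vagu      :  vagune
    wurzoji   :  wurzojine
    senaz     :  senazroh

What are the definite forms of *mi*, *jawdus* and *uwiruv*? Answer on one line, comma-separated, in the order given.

The suffix is conditioned by the final sound: -roh when the stem ends in a sibilant (*rosamez*, *vudkohas*, *senaz*); -ap when the stem ends in a non-sibilant consonant (*av*, *pinpol*); -ne when the stem ends in a vowel (*dokuze*, *vagu*, *wurzoji*).
*mi*: final sound = /i/, a vowel → -ne → *mine*.
The final sound of *jawdus* is /s/, which is a sibilant, so the suffix is -roh, giving *jawdusroh*.
*uwiruv* — final sound /v/ (a non-sibilant consonant) → -ap → *uwiruvap*.

mine, jawdusroh, uwiruvap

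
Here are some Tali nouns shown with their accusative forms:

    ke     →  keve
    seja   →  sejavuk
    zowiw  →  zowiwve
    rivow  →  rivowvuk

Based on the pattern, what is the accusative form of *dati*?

dative

The alternation tracks the last vowel of the stem — -ve when the last vowel of the stem is a front vowel (*ke*, *zowiw*); -vuk when the last vowel of the stem is a back vowel (*seja*, *rivow*).
*dati* — last vowel /i/ (a front vowel) → -ve → *dative*.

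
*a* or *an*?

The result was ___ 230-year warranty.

The indefinite article is chosen by the initial *sound* of the following word, not its spelling.
The number *230* is spoken "two hundred …", beginning with /tuː/ — a consonant sound.
So the article is *a*: The result was a 230-year warranty.

a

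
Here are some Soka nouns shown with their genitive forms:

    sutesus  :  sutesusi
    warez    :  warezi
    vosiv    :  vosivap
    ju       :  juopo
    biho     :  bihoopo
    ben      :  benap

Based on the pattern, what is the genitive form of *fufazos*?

fufazosi

Looking at the final sound of each stem: -i when the stem ends in a sibilant (*sutesus*, *warez*); -ap when the stem ends in a non-sibilant consonant (*vosiv*, *ben*); -opo when the stem ends in a vowel (*ju*, *biho*).
*fufazos* — final sound /s/ (a sibilant) → -i → *fufazosi*.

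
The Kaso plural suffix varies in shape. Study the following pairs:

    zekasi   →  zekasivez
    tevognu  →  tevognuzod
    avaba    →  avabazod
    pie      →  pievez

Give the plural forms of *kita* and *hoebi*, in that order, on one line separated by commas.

kitazod, hoebivez

The suffix is conditioned by the last vowel: -vez when the last vowel of the stem is a front vowel (*zekasi*, *pie*); -zod when the last vowel of the stem is a back vowel (*tevognu*, *avaba*).
Since the last vowel of *kita* is /a/ (a back vowel), it takes -zod, giving *kitazod*.
The last vowel of *hoebi* is /i/, which is a front vowel, so the suffix is -vez, giving *hoebivez*.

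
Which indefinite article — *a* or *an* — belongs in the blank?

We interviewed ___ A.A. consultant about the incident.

The indefinite article is chosen by the initial *sound* of the following word, not its spelling.
The initialism *A.A.* is read letter by letter; the first letter, A, is pronounced /eɪ/, which begins with a vowel sound.
So the article is *an*: We interviewed an A.A. consultant about the incident.

an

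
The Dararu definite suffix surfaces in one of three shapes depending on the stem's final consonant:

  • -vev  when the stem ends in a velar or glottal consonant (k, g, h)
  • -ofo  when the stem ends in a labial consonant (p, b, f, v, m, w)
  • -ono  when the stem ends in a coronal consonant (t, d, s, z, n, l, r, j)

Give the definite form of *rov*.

The final consonant of *rov* is /v/, which is labial, so the suffix is -ofo, giving *rovofo*.

rovofo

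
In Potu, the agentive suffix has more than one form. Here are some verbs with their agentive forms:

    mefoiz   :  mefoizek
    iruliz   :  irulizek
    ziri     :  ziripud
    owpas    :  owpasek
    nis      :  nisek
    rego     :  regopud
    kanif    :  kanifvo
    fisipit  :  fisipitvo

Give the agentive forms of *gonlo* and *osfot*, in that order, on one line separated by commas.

The suffix is conditioned by the final sound: -ek when the stem ends in a sibilant (*mefoiz*, *iruliz*, *owpas*, *nis*); -vo when the stem ends in a non-sibilant consonant (*kanif*, *fisipit*); -pud when the stem ends in a vowel (*ziri*, *rego*).
The final sound of *gonlo* is /o/, which is a vowel, so the suffix is -pud, giving *gonlopud*.
Since the final sound of *osfot* is /t/ (a non-sibilant consonant), it takes -vo, giving *osfotvo*.

gonlopud, osfotvo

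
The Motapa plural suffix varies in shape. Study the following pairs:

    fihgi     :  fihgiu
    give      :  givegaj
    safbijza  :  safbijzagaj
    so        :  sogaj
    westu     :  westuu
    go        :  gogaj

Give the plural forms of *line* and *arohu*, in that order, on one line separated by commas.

The pattern is height harmony: -u when the last vowel of the stem is a high vowel (*fihgi*, *westu*); -gaj when the last vowel of the stem is a non-high vowel (*give*, *safbijza*, *so*, *go*).
*line* — last vowel /e/ (a non-high vowel) → -gaj → *linegaj*.
*arohu*: last vowel = /u/, a high vowel → -u → *arohuu*.

linegaj, arohuu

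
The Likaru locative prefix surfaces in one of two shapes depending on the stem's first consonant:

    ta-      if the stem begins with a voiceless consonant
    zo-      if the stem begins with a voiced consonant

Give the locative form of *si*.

*si* — first consonant /s/ (voiceless) → ta- → *tasi*.

tasi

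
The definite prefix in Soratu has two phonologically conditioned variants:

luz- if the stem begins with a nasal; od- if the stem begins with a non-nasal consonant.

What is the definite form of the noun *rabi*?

The first consonant of *rabi* is /r/, which is non-nasal, so the prefix is od-, giving *odrabi*.

odrabi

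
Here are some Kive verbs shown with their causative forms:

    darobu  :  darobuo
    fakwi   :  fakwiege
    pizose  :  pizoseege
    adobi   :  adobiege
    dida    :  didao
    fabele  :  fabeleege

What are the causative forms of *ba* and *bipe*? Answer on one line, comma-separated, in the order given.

The alternation tracks the last vowel of the stem — -ege when the last vowel of the stem is a front vowel (*fakwi*, *pizose*, *adobi*, *fabele*); -o when the last vowel of the stem is a back vowel (*darobu*, *dida*).
*ba*: last vowel = /a/, a back vowel → -o → *bao*.
The last vowel of *bipe* is /e/, which is a front vowel, so the suffix is -ege, giving *bipeege*.

bao, bipeege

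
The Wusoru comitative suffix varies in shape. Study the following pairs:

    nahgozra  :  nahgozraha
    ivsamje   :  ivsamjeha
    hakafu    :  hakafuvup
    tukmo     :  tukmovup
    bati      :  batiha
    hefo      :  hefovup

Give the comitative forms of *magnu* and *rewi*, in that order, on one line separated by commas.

magnuvup, rewiha

The alternation tracks the last vowel of the stem — -vup when the last vowel of the stem is a rounded vowel (*hakafu*, *tukmo*, *hefo*); -ha when the last vowel of the stem is an unrounded vowel (*nahgozra*, *ivsamje*, *bati*).
*magnu* — last vowel /u/ (a rounded vowel) → -vup → *magnuvup*.
Since the last vowel of *rewi* is /i/ (an unrounded vowel), it takes -ha, giving *rewiha*.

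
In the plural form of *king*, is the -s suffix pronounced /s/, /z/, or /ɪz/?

The stem *king* ends in a voiced non-sibilant sound.
The plural suffix surfaces as /ɪz/ after sibilants, /s/ after other voiceless consonants, and /z/ after other voiced sounds.
So the plural -s on *king* is pronounced /z/.

/z/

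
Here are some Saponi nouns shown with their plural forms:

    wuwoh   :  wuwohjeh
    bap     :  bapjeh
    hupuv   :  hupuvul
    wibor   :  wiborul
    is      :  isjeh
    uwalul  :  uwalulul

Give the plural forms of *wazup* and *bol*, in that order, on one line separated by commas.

Looking at the final consonant of each stem: -jeh when the stem ends in a voiceless consonant (*wuwoh*, *bap*, *is*); -ul when the stem ends in a voiced consonant (*hupuv*, *wibor*, *uwalul*).
*wazup*: final consonant = /p/, voiceless → -jeh → *wazupjeh*.
Since the final consonant of *bol* is /l/ (voiced), it takes -ul, giving *bolul*.

wazupjeh, bolul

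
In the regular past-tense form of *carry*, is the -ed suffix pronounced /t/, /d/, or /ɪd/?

/d/

The stem *carry* ends in a voiced sound other than /d/.
The -ed suffix is realized as /ɪd/ after /t, d/; as /t/ after other voiceless consonants; and as /d/ after other voiced sounds.
So -ed on *carry* is pronounced /d/.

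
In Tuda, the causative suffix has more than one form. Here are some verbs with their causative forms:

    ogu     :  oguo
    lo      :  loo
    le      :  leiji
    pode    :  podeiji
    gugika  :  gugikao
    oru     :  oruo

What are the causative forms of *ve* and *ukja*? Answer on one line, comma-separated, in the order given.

veiji, ukjao

The pattern is front/back vowel harmony: -iji when the last vowel of the stem is a front vowel (*le*, *pode*); -o when the last vowel of the stem is a back vowel (*ogu*, *lo*, *gugika*, *oru*).
*ve* — last vowel /e/ (a front vowel) → -iji → *veiji*.
Since the last vowel of *ukja* is /a/ (a back vowel), it takes -o, giving *ukjao*.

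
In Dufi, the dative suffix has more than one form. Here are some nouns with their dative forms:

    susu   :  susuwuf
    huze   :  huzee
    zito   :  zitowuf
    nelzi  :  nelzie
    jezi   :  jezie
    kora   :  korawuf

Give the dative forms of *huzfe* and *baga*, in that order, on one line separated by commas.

huzfee, bagawuf

Looking at the last vowel of each stem: -e when the last vowel of the stem is a front vowel (*huze*, *nelzi*, *jezi*); -wuf when the last vowel of the stem is a back vowel (*susu*, *zito*, *kora*).
*huzfe* — last vowel /e/ (a front vowel) → -e → *huzfee*.
The last vowel of *baga* is /a/, which is a back vowel, so the suffix is -wuf, giving *bagawuf*.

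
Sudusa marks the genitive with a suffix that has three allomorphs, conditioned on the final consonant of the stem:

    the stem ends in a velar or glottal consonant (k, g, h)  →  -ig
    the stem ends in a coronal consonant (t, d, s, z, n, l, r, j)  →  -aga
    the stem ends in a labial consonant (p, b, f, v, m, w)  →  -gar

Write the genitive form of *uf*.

ufgar

*uf* — final consonant /f/ (labial) → -gar → *ufgar*.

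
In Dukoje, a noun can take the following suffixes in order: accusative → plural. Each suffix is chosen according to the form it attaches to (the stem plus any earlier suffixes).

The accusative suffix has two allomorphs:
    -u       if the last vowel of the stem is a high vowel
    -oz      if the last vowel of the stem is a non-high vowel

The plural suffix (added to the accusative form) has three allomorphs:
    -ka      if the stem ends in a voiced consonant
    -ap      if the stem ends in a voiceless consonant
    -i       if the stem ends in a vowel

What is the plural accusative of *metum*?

metumui

Since the last vowel of *metum* is /u/ (a high vowel), it takes -u, giving *metumu*.
The accusative form *metumu* — final sound /u/ (a vowel) → -i → *metumui*.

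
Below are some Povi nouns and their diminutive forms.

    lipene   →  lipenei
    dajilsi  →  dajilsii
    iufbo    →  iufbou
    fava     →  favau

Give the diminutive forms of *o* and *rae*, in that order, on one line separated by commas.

ou, raei

Looking at the last vowel of each stem: -i when the last vowel of the stem is a front vowel (*lipene*, *dajilsi*); -u when the last vowel of the stem is a back vowel (*iufbo*, *fava*).
*o*: last vowel = /o/, a back vowel → -u → *ou*.
*rae*: last vowel = /e/, a front vowel → -i → *raei*.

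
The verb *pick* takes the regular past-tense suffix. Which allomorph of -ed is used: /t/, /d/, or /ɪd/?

The stem *pick* ends in a voiceless consonant other than /t/.
The -ed suffix is realized as /ɪd/ after /t, d/; as /t/ after other voiceless consonants; and as /d/ after other voiced sounds.
So -ed on *pick* is pronounced /t/.

/t/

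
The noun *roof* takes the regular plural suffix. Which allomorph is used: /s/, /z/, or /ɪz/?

The stem *roof* ends in a voiceless non-sibilant consonant.
The plural suffix surfaces as /ɪz/ after sibilants, /s/ after other voiceless consonants, and /z/ after other voiced sounds.
So the plural -s on *roof* is pronounced /s/.

/s/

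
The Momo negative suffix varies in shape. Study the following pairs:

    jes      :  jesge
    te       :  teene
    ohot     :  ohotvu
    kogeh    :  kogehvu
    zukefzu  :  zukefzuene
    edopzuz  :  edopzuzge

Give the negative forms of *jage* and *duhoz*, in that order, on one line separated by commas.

The alternation tracks the final sound of the stem — -ge when the stem ends in a sibilant (*jes*, *edopzuz*); -vu when the stem ends in a non-sibilant consonant (*ohot*, *kogeh*); -ene when the stem ends in a vowel (*te*, *zukefzu*).
The final sound of *jage* is /e/, which is a vowel, so the suffix is -ene, giving *jageene*.
*duhoz* — final sound /z/ (a sibilant) → -ge → *duhozge*.

jageene, duhozge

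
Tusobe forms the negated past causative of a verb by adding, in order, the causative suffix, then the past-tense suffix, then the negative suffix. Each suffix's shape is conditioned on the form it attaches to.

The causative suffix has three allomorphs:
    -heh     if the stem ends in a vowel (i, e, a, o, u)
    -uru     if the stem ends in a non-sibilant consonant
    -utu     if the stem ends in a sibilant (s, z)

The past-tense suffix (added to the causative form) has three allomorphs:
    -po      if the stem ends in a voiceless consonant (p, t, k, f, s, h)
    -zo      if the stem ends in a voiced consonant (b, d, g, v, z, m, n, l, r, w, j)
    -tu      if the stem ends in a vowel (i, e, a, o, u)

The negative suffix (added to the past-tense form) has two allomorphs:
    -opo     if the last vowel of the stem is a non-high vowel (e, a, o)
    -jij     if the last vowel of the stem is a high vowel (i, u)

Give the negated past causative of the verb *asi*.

*asi* — final sound /i/ (a vowel) → -heh → *asiheh*.
The final sound of the causative form *asiheh* is /h/, which is a voiceless consonant, so the past-tense suffix is -po, giving *asihehpo*.
The last vowel of the past-tense form *asihehpo* is /o/, which is a non-high vowel, so the negative suffix is -opo, giving *asihehpoopo*.

asihehpoopo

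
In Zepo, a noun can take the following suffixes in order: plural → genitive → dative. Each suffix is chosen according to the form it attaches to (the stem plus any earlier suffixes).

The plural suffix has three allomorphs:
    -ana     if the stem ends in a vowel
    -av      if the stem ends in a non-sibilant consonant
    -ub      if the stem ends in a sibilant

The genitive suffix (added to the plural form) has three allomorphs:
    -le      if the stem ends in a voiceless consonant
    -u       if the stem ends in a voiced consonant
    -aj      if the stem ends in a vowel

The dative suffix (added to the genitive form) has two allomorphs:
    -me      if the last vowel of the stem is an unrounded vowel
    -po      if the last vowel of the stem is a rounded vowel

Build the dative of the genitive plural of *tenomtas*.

tenomtasubupo

*tenomtas* — final sound /s/ (a sibilant) → -ub → *tenomtasub*.
The final sound of the plural form *tenomtasub* is /b/, which is a voiced consonant, so the genitive suffix is -u, giving *tenomtasubu*.
Since the last vowel of the genitive form *tenomtasubu* is /u/ (a rounded vowel), it takes -po, giving *tenomtasubupo*.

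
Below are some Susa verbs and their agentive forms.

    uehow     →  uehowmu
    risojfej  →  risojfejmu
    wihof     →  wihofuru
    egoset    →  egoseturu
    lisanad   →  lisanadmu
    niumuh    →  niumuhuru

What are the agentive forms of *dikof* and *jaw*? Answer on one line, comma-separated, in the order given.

dikofuru, jawmu

The pattern is voicing of the final consonant: -uru when the stem ends in a voiceless consonant (*wihof*, *egoset*, *niumuh*); -mu when the stem ends in a voiced consonant (*uehow*, *risojfej*, *lisanad*).
The final consonant of *dikof* is /f/, which is voiceless, so the suffix is -uru, giving *dikofuru*.
*jaw* — final consonant /w/ (voiced) → -mu → *jawmu*.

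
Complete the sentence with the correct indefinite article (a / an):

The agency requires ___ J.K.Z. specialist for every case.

a

The indefinite article is chosen by the initial *sound* of the following word, not its spelling.
The initialism *J.K.Z.* is read letter by letter; the first letter, J, is pronounced /dʒeɪ/, which begins with a consonant sound.
So the article is *a*: The agency requires a J.K.Z. specialist for every case.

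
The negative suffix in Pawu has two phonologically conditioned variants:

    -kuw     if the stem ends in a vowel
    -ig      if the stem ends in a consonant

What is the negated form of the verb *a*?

*a* — final sound /a/ (a vowel) → -kuw → *akuw*.

akuw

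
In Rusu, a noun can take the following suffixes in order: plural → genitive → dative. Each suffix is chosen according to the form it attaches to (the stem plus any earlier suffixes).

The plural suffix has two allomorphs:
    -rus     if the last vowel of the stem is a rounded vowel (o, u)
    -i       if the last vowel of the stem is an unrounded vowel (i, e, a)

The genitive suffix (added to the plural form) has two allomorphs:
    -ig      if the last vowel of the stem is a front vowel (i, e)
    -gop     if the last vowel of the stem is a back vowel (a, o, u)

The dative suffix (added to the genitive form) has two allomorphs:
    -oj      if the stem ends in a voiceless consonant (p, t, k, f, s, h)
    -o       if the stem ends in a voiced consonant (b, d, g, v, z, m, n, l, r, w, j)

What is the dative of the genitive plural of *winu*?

winurusgopoj

Since the last vowel of *winu* is /u/ (a rounded vowel), it takes -rus, giving *winurus*.
Since the last vowel of the plural form *winurus* is /u/ (a back vowel), it takes -gop, giving *winurusgop*.
The genitive form *winurusgop* — final consonant /p/ (voiceless) → -oj → *winurusgopoj*.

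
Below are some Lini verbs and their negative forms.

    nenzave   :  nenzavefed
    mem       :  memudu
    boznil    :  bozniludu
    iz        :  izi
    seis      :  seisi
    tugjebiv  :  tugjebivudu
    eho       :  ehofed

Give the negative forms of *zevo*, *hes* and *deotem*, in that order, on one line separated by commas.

zevofed, hesi, deotemudu

The suffix is conditioned by the final sound: -i when the stem ends in a sibilant (*iz*, *seis*); -udu when the stem ends in a non-sibilant consonant (*mem*, *boznil*, *tugjebiv*); -fed when the stem ends in a vowel (*nenzave*, *eho*).
Since the final sound of *zevo* is /o/ (a vowel), it takes -fed, giving *zevofed*.
*hes*: final sound = /s/, a sibilant → -i → *hesi*.
Since the final sound of *deotem* is /m/ (a non-sibilant consonant), it takes -udu, giving *deotemudu*.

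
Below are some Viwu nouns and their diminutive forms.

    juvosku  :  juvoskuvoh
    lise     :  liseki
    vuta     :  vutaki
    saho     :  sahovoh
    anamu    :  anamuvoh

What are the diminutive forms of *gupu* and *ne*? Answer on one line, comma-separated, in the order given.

gupuvoh, neki

The alternation tracks the last vowel of the stem — -voh when the last vowel of the stem is a rounded vowel (*juvosku*, *saho*, *anamu*); -ki when the last vowel of the stem is an unrounded vowel (*lise*, *vuta*).
Since the last vowel of *gupu* is /u/ (a rounded vowel), it takes -voh, giving *gupuvoh*.
*ne* — last vowel /e/ (an unrounded vowel) → -ki → *neki*.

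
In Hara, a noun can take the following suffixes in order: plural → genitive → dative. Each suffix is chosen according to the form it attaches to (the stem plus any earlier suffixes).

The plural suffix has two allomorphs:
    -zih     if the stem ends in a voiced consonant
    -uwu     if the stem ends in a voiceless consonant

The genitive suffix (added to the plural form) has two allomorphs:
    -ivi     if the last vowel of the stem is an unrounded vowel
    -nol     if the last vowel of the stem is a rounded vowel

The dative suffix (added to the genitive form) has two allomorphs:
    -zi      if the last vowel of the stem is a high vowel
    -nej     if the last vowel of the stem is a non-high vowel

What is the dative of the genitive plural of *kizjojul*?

The final consonant of *kizjojul* is /l/, which is voiced, so the plural suffix is -zih, giving *kizjojulzih*.
The plural form *kizjojulzih*: last vowel = /i/, an unrounded vowel → -ivi → *kizjojulzihivi*.
The genitive form *kizjojulzihivi* — last vowel /i/ (a high vowel) → -zi → *kizjojulzihivizi*.

kizjojulzihivizi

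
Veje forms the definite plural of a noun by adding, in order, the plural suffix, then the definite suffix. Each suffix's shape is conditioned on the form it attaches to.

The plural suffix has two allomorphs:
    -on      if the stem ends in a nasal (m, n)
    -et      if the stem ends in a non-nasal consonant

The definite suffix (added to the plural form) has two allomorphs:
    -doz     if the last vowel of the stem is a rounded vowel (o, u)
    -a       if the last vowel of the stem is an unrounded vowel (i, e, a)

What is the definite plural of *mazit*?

maziteta

*mazit*: final consonant = /t/, non-nasal → -et → *mazitet*.
Since the last vowel of the plural form *mazitet* is /e/ (an unrounded vowel), it takes -a, giving *maziteta*.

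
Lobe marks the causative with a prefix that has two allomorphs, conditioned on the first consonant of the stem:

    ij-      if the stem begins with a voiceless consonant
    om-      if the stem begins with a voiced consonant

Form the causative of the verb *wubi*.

omwubi

*wubi* — first consonant /w/ (voiced) → om- → *omwubi*.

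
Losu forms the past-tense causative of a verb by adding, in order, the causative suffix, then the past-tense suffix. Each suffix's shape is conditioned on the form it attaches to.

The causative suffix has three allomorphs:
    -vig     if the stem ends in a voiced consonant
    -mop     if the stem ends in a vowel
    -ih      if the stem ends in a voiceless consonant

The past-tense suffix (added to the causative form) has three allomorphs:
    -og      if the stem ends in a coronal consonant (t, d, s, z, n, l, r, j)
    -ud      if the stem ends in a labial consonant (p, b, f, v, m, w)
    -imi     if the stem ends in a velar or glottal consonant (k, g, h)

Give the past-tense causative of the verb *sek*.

sekihimi

*sek* — final sound /k/ (a voiceless consonant) → -ih → *sekih*.
The causative form *sekih* — final consonant /h/ (velar/glottal) → -imi → *sekihimi*.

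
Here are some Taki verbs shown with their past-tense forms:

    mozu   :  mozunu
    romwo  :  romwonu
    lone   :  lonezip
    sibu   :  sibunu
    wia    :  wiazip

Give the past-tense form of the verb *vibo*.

vibonu

The pattern is rounding harmony: -nu when the last vowel of the stem is a rounded vowel (*mozu*, *romwo*, *sibu*); -zip when the last vowel of the stem is an unrounded vowel (*lone*, *wia*).
*vibo* — last vowel /o/ (a rounded vowel) → -nu → *vibonu*.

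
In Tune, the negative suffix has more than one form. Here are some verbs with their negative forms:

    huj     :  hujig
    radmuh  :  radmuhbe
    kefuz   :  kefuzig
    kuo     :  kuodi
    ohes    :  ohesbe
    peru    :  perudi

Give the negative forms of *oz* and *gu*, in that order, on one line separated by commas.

The alternation tracks the final sound of the stem — -be when the stem ends in a voiceless consonant (*radmuh*, *ohes*); -ig when the stem ends in a voiced consonant (*huj*, *kefuz*); -di when the stem ends in a vowel (*kuo*, *peru*).
*oz*: final sound = /z/, a voiced consonant → -ig → *ozig*.
Since the final sound of *gu* is /u/ (a vowel), it takes -di, giving *gudi*.

ozig, gudi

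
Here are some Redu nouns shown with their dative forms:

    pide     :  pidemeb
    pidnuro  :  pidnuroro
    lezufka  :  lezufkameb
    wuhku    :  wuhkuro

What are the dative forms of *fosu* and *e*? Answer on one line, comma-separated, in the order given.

fosuro, emeb

The pattern is rounding harmony: -ro when the last vowel of the stem is a rounded vowel (*pidnuro*, *wuhku*); -meb when the last vowel of the stem is an unrounded vowel (*pide*, *lezufka*).
*fosu*: last vowel = /u/, a rounded vowel → -ro → *fosuro*.
*e*: last vowel = /e/, an unrounded vowel → -meb → *emeb*.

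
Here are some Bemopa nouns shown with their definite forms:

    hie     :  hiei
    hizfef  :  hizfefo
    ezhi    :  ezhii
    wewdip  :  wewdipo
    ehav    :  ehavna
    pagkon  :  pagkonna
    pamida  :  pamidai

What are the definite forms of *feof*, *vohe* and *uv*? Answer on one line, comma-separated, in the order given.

The suffix is conditioned by the final sound: -o when the stem ends in a voiceless consonant (*hizfef*, *wewdip*); -na when the stem ends in a voiced consonant (*ehav*, *pagkon*); -i when the stem ends in a vowel (*hie*, *ezhi*, *pamida*).
The final sound of *feof* is /f/, which is a voiceless consonant, so the suffix is -o, giving *feofo*.
*vohe*: final sound = /e/, a vowel → -i → *vohei*.
Since the final sound of *uv* is /v/ (a voiced consonant), it takes -na, giving *uvna*.

feofo, vohei, uvna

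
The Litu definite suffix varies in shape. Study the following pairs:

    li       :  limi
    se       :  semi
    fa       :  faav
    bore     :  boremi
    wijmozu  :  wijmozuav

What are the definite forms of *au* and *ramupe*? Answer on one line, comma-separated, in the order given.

The suffix is conditioned by the last vowel: -mi when the last vowel of the stem is a front vowel (*li*, *se*, *bore*); -av when the last vowel of the stem is a back vowel (*fa*, *wijmozu*).
*au*: last vowel = /u/, a back vowel → -av → *auav*.
The last vowel of *ramupe* is /e/, which is a front vowel, so the suffix is -mi, giving *ramupemi*.

auav, ramupemi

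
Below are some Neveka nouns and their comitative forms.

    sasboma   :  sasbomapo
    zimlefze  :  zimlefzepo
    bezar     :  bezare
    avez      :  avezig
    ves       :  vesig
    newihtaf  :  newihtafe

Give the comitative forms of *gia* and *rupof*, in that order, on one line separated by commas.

giapo, rupofe

The alternation tracks the final sound of the stem — -ig when the stem ends in a sibilant (*avez*, *ves*); -e when the stem ends in a non-sibilant consonant (*bezar*, *newihtaf*); -po when the stem ends in a vowel (*sasboma*, *zimlefze*).
Since the final sound of *gia* is /a/ (a vowel), it takes -po, giving *giapo*.
Since the final sound of *rupof* is /f/ (a non-sibilant consonant), it takes -e, giving *rupofe*.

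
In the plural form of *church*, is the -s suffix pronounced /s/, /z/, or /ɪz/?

/ɪz/

The stem *church* ends in a sibilant (/s, z, ʃ, ʒ, tʃ, dʒ/).
The plural suffix surfaces as /ɪz/ after sibilants, /s/ after other voiceless consonants, and /z/ after other voiced sounds.
So the plural -s on *church* is pronounced /ɪz/.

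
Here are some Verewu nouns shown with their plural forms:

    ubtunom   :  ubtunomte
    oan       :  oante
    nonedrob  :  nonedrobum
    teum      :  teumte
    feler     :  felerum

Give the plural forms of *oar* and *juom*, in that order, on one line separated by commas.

The suffix is conditioned by the final consonant: -te when the stem ends in a nasal (*ubtunom*, *oan*, *teum*); -um when the stem ends in a non-nasal consonant (*nonedrob*, *feler*).
*oar*: final consonant = /r/, non-nasal → -um → *oarum*.
Since the final consonant of *juom* is /m/ (a nasal), it takes -te, giving *juomte*.

oarum, juomte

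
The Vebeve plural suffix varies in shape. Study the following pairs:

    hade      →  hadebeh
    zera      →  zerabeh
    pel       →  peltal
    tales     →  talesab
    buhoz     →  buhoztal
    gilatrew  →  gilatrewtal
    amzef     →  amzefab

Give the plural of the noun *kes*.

kesab

Looking at the final sound of each stem: -ab when the stem ends in a voiceless consonant (*tales*, *amzef*); -tal when the stem ends in a voiced consonant (*pel*, *buhoz*, *gilatrew*); -beh when the stem ends in a vowel (*hade*, *zera*).
Since the final sound of *kes* is /s/ (a voiceless consonant), it takes -ab, giving *kesab*.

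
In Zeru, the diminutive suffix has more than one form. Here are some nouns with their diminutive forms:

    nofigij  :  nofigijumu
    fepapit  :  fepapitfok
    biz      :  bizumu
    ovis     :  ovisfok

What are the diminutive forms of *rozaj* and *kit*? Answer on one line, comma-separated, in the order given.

rozajumu, kitfok

The suffix is conditioned by the final consonant: -fok when the stem ends in a voiceless consonant (*fepapit*, *ovis*); -umu when the stem ends in a voiced consonant (*nofigij*, *biz*).
Since the final consonant of *rozaj* is /j/ (voiced), it takes -umu, giving *rozajumu*.
Since the final consonant of *kit* is /t/ (voiceless), it takes -fok, giving *kitfok*.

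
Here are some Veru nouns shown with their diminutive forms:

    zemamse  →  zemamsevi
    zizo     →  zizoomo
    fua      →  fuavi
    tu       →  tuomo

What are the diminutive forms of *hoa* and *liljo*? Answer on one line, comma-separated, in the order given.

Looking at the last vowel of each stem: -omo when the last vowel of the stem is a rounded vowel (*zizo*, *tu*); -vi when the last vowel of the stem is an unrounded vowel (*zemamse*, *fua*).
The last vowel of *hoa* is /a/, which is an unrounded vowel, so the suffix is -vi, giving *hoavi*.
The last vowel of *liljo* is /o/, which is a rounded vowel, so the suffix is -omo, giving *liljoomo*.

hoavi, liljoomo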